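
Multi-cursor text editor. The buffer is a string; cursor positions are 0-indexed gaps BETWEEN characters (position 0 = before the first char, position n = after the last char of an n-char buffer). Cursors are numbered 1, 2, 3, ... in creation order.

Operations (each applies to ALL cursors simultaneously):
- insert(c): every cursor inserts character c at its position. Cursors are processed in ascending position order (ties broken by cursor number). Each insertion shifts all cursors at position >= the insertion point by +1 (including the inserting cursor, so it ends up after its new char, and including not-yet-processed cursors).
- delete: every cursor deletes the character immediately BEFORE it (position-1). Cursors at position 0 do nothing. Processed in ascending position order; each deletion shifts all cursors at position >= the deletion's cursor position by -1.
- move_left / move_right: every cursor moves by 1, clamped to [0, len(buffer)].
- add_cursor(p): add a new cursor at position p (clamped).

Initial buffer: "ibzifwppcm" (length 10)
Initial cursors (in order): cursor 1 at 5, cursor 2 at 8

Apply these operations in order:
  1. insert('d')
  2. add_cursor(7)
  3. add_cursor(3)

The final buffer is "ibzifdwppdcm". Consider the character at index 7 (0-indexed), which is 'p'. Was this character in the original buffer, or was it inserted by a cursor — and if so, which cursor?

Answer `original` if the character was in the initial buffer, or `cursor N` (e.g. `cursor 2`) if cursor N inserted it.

Answer: original

Derivation:
After op 1 (insert('d')): buffer="ibzifdwppdcm" (len 12), cursors c1@6 c2@10, authorship .....1...2..
After op 2 (add_cursor(7)): buffer="ibzifdwppdcm" (len 12), cursors c1@6 c3@7 c2@10, authorship .....1...2..
After op 3 (add_cursor(3)): buffer="ibzifdwppdcm" (len 12), cursors c4@3 c1@6 c3@7 c2@10, authorship .....1...2..
Authorship (.=original, N=cursor N): . . . . . 1 . . . 2 . .
Index 7: author = original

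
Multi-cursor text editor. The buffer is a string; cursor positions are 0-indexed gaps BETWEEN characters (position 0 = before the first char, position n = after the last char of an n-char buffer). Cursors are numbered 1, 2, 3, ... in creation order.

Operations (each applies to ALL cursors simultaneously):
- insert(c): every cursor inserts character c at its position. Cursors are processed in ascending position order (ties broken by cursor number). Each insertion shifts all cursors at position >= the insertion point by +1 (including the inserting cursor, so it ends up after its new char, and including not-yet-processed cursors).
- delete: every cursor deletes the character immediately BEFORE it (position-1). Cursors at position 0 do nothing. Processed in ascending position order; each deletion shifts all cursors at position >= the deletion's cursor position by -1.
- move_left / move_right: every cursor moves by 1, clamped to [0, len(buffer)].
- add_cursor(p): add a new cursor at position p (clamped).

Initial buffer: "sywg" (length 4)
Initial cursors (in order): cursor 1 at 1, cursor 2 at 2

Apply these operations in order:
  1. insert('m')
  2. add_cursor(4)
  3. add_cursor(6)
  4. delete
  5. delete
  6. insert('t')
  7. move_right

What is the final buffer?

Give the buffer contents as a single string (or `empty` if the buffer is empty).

After op 1 (insert('m')): buffer="smymwg" (len 6), cursors c1@2 c2@4, authorship .1.2..
After op 2 (add_cursor(4)): buffer="smymwg" (len 6), cursors c1@2 c2@4 c3@4, authorship .1.2..
After op 3 (add_cursor(6)): buffer="smymwg" (len 6), cursors c1@2 c2@4 c3@4 c4@6, authorship .1.2..
After op 4 (delete): buffer="sw" (len 2), cursors c1@1 c2@1 c3@1 c4@2, authorship ..
After op 5 (delete): buffer="" (len 0), cursors c1@0 c2@0 c3@0 c4@0, authorship 
After op 6 (insert('t')): buffer="tttt" (len 4), cursors c1@4 c2@4 c3@4 c4@4, authorship 1234
After op 7 (move_right): buffer="tttt" (len 4), cursors c1@4 c2@4 c3@4 c4@4, authorship 1234

Answer: tttt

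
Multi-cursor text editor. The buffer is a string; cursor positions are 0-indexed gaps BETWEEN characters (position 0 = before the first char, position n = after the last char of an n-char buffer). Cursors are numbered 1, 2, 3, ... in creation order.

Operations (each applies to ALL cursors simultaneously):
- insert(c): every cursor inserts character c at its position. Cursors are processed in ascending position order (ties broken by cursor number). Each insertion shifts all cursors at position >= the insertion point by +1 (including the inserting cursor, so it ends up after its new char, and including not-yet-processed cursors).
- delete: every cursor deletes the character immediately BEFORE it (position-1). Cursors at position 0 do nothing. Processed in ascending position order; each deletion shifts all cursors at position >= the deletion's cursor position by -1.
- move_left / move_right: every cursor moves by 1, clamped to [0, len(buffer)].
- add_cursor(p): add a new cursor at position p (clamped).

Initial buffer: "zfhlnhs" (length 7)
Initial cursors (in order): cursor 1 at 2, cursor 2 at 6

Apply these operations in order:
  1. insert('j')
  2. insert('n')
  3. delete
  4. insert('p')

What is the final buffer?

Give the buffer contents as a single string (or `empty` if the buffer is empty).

After op 1 (insert('j')): buffer="zfjhlnhjs" (len 9), cursors c1@3 c2@8, authorship ..1....2.
After op 2 (insert('n')): buffer="zfjnhlnhjns" (len 11), cursors c1@4 c2@10, authorship ..11....22.
After op 3 (delete): buffer="zfjhlnhjs" (len 9), cursors c1@3 c2@8, authorship ..1....2.
After op 4 (insert('p')): buffer="zfjphlnhjps" (len 11), cursors c1@4 c2@10, authorship ..11....22.

Answer: zfjphlnhjps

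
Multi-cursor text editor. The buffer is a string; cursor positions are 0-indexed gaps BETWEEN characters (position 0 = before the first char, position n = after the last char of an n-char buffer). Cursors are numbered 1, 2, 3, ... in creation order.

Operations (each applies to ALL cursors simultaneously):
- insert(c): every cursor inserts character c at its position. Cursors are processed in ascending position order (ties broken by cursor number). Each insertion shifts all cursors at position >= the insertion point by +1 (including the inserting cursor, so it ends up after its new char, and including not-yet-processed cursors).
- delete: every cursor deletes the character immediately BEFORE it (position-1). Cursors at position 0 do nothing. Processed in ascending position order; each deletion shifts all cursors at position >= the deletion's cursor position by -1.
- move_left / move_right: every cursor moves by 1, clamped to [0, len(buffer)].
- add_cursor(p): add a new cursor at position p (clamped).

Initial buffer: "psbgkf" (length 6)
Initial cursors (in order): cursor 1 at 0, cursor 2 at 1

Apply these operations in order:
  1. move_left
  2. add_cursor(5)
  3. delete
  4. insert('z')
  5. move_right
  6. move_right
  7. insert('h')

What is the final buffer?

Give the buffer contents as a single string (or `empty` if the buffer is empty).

After op 1 (move_left): buffer="psbgkf" (len 6), cursors c1@0 c2@0, authorship ......
After op 2 (add_cursor(5)): buffer="psbgkf" (len 6), cursors c1@0 c2@0 c3@5, authorship ......
After op 3 (delete): buffer="psbgf" (len 5), cursors c1@0 c2@0 c3@4, authorship .....
After op 4 (insert('z')): buffer="zzpsbgzf" (len 8), cursors c1@2 c2@2 c3@7, authorship 12....3.
After op 5 (move_right): buffer="zzpsbgzf" (len 8), cursors c1@3 c2@3 c3@8, authorship 12....3.
After op 6 (move_right): buffer="zzpsbgzf" (len 8), cursors c1@4 c2@4 c3@8, authorship 12....3.
After op 7 (insert('h')): buffer="zzpshhbgzfh" (len 11), cursors c1@6 c2@6 c3@11, authorship 12..12..3.3

Answer: zzpshhbgzfh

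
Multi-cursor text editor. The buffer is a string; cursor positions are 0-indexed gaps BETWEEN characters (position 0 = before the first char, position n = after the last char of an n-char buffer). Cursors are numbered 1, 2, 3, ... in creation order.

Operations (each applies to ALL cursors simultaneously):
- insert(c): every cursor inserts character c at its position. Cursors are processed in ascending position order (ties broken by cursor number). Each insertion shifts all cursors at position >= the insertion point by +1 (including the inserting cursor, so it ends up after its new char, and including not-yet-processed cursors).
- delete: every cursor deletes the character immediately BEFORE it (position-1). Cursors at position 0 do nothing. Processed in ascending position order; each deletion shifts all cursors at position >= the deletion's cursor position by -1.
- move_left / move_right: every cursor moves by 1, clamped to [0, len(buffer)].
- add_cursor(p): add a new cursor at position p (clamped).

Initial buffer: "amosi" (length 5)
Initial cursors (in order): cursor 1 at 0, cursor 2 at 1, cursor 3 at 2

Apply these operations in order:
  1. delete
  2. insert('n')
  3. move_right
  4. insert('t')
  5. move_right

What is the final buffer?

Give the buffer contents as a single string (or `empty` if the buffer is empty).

Answer: nnnotttsi

Derivation:
After op 1 (delete): buffer="osi" (len 3), cursors c1@0 c2@0 c3@0, authorship ...
After op 2 (insert('n')): buffer="nnnosi" (len 6), cursors c1@3 c2@3 c3@3, authorship 123...
After op 3 (move_right): buffer="nnnosi" (len 6), cursors c1@4 c2@4 c3@4, authorship 123...
After op 4 (insert('t')): buffer="nnnotttsi" (len 9), cursors c1@7 c2@7 c3@7, authorship 123.123..
After op 5 (move_right): buffer="nnnotttsi" (len 9), cursors c1@8 c2@8 c3@8, authorship 123.123..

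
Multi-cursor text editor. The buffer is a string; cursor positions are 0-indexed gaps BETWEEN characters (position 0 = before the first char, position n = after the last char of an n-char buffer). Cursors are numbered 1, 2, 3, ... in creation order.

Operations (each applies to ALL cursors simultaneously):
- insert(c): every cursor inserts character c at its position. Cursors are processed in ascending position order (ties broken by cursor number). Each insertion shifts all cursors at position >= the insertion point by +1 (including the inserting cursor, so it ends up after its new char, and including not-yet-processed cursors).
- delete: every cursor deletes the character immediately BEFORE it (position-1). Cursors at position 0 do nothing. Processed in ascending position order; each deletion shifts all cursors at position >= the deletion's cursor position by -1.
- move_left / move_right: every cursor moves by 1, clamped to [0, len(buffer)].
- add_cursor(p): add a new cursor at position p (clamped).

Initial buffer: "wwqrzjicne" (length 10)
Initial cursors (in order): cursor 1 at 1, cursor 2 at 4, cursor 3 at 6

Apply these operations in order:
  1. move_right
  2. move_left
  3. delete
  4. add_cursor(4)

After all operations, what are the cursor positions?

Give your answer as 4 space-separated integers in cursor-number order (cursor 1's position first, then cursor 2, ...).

After op 1 (move_right): buffer="wwqrzjicne" (len 10), cursors c1@2 c2@5 c3@7, authorship ..........
After op 2 (move_left): buffer="wwqrzjicne" (len 10), cursors c1@1 c2@4 c3@6, authorship ..........
After op 3 (delete): buffer="wqzicne" (len 7), cursors c1@0 c2@2 c3@3, authorship .......
After op 4 (add_cursor(4)): buffer="wqzicne" (len 7), cursors c1@0 c2@2 c3@3 c4@4, authorship .......

Answer: 0 2 3 4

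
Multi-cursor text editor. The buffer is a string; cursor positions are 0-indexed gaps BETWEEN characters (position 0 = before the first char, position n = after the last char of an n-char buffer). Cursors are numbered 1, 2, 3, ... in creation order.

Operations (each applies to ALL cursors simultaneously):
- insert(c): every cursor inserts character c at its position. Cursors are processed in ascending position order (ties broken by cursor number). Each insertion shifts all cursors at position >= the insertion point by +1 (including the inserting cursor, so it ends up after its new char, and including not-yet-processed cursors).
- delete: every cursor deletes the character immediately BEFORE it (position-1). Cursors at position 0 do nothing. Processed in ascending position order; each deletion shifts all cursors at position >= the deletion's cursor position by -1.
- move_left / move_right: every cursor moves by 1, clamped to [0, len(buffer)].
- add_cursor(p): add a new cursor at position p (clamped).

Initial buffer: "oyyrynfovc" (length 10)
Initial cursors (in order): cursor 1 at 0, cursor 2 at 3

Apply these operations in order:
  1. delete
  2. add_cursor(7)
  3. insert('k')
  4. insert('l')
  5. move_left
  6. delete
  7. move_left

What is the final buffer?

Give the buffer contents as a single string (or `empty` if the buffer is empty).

After op 1 (delete): buffer="oyrynfovc" (len 9), cursors c1@0 c2@2, authorship .........
After op 2 (add_cursor(7)): buffer="oyrynfovc" (len 9), cursors c1@0 c2@2 c3@7, authorship .........
After op 3 (insert('k')): buffer="koykrynfokvc" (len 12), cursors c1@1 c2@4 c3@10, authorship 1..2.....3..
After op 4 (insert('l')): buffer="kloyklrynfoklvc" (len 15), cursors c1@2 c2@6 c3@13, authorship 11..22.....33..
After op 5 (move_left): buffer="kloyklrynfoklvc" (len 15), cursors c1@1 c2@5 c3@12, authorship 11..22.....33..
After op 6 (delete): buffer="loylrynfolvc" (len 12), cursors c1@0 c2@3 c3@9, authorship 1..2.....3..
After op 7 (move_left): buffer="loylrynfolvc" (len 12), cursors c1@0 c2@2 c3@8, authorship 1..2.....3..

Answer: loylrynfolvc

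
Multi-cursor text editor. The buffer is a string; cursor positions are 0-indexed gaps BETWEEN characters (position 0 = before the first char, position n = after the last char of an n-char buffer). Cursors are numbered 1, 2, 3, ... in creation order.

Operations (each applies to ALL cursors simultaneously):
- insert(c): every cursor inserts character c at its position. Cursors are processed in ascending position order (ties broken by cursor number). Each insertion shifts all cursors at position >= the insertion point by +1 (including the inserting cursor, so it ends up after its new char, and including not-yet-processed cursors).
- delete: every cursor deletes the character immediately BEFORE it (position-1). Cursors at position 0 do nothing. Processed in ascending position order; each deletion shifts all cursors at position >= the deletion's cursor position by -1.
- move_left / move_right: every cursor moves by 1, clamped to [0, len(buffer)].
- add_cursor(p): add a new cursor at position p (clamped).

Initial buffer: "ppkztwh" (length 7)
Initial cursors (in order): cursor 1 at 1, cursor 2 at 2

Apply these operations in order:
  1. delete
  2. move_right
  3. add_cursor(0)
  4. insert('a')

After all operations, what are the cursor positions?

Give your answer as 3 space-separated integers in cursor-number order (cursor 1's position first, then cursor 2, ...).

After op 1 (delete): buffer="kztwh" (len 5), cursors c1@0 c2@0, authorship .....
After op 2 (move_right): buffer="kztwh" (len 5), cursors c1@1 c2@1, authorship .....
After op 3 (add_cursor(0)): buffer="kztwh" (len 5), cursors c3@0 c1@1 c2@1, authorship .....
After op 4 (insert('a')): buffer="akaaztwh" (len 8), cursors c3@1 c1@4 c2@4, authorship 3.12....

Answer: 4 4 1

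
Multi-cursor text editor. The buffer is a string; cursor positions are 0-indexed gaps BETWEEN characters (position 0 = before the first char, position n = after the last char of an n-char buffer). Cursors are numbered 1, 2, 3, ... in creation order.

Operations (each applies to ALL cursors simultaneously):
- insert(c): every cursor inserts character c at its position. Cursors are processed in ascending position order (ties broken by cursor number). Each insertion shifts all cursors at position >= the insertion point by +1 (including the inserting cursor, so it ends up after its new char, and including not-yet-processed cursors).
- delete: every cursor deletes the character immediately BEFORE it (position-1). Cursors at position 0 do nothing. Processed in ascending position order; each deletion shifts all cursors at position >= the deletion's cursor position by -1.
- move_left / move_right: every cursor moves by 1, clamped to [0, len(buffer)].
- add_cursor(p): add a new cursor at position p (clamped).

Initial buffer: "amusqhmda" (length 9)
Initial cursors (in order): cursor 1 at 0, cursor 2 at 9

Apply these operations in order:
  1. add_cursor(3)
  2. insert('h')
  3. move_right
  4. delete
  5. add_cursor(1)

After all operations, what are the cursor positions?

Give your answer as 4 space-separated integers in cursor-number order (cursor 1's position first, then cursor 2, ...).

After op 1 (add_cursor(3)): buffer="amusqhmda" (len 9), cursors c1@0 c3@3 c2@9, authorship .........
After op 2 (insert('h')): buffer="hamuhsqhmdah" (len 12), cursors c1@1 c3@5 c2@12, authorship 1...3......2
After op 3 (move_right): buffer="hamuhsqhmdah" (len 12), cursors c1@2 c3@6 c2@12, authorship 1...3......2
After op 4 (delete): buffer="hmuhqhmda" (len 9), cursors c1@1 c3@4 c2@9, authorship 1..3.....
After op 5 (add_cursor(1)): buffer="hmuhqhmda" (len 9), cursors c1@1 c4@1 c3@4 c2@9, authorship 1..3.....

Answer: 1 9 4 1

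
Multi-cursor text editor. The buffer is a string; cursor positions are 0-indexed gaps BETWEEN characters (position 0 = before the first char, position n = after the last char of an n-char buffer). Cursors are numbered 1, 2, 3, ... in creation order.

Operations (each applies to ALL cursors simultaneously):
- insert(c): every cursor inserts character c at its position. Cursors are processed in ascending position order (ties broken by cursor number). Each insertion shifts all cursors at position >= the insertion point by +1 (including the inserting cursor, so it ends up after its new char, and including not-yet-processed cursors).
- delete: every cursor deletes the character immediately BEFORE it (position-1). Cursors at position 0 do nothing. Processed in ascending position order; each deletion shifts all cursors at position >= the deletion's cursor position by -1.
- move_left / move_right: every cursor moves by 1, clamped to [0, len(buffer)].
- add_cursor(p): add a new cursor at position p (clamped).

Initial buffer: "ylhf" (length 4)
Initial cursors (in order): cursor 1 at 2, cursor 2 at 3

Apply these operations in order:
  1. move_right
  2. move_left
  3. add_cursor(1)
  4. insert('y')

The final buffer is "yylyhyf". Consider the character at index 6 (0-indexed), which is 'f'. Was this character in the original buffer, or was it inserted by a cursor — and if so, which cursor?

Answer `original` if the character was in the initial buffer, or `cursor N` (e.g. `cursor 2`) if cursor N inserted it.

Answer: original

Derivation:
After op 1 (move_right): buffer="ylhf" (len 4), cursors c1@3 c2@4, authorship ....
After op 2 (move_left): buffer="ylhf" (len 4), cursors c1@2 c2@3, authorship ....
After op 3 (add_cursor(1)): buffer="ylhf" (len 4), cursors c3@1 c1@2 c2@3, authorship ....
After op 4 (insert('y')): buffer="yylyhyf" (len 7), cursors c3@2 c1@4 c2@6, authorship .3.1.2.
Authorship (.=original, N=cursor N): . 3 . 1 . 2 .
Index 6: author = original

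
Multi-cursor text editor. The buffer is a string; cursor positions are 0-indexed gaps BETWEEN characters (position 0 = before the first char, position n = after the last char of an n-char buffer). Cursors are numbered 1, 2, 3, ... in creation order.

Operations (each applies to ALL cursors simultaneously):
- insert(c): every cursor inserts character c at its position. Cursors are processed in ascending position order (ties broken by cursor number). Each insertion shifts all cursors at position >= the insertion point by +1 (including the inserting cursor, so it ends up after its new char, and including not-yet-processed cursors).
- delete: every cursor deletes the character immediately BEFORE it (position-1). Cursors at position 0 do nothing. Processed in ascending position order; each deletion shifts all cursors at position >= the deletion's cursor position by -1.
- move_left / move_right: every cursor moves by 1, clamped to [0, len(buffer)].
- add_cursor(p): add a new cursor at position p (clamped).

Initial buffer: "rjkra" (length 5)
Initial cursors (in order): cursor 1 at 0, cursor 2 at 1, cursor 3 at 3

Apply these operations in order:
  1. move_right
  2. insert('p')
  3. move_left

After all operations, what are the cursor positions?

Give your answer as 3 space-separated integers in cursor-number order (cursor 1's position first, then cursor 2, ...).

Answer: 1 3 6

Derivation:
After op 1 (move_right): buffer="rjkra" (len 5), cursors c1@1 c2@2 c3@4, authorship .....
After op 2 (insert('p')): buffer="rpjpkrpa" (len 8), cursors c1@2 c2@4 c3@7, authorship .1.2..3.
After op 3 (move_left): buffer="rpjpkrpa" (len 8), cursors c1@1 c2@3 c3@6, authorship .1.2..3.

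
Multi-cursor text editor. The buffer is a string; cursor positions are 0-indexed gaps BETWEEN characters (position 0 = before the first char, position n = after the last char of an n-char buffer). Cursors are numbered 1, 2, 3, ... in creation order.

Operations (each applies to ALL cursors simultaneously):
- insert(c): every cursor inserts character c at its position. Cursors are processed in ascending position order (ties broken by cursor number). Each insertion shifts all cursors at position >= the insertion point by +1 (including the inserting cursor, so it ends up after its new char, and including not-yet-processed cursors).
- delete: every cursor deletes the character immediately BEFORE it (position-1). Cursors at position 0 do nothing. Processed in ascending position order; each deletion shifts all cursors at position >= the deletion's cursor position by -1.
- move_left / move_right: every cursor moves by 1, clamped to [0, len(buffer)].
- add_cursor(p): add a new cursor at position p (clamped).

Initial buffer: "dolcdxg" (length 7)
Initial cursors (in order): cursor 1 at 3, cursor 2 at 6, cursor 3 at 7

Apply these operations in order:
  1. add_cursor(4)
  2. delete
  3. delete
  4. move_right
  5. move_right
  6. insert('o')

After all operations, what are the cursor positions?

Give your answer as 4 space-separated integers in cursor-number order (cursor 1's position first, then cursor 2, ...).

Answer: 4 4 4 4

Derivation:
After op 1 (add_cursor(4)): buffer="dolcdxg" (len 7), cursors c1@3 c4@4 c2@6 c3@7, authorship .......
After op 2 (delete): buffer="dod" (len 3), cursors c1@2 c4@2 c2@3 c3@3, authorship ...
After op 3 (delete): buffer="" (len 0), cursors c1@0 c2@0 c3@0 c4@0, authorship 
After op 4 (move_right): buffer="" (len 0), cursors c1@0 c2@0 c3@0 c4@0, authorship 
After op 5 (move_right): buffer="" (len 0), cursors c1@0 c2@0 c3@0 c4@0, authorship 
After op 6 (insert('o')): buffer="oooo" (len 4), cursors c1@4 c2@4 c3@4 c4@4, authorship 1234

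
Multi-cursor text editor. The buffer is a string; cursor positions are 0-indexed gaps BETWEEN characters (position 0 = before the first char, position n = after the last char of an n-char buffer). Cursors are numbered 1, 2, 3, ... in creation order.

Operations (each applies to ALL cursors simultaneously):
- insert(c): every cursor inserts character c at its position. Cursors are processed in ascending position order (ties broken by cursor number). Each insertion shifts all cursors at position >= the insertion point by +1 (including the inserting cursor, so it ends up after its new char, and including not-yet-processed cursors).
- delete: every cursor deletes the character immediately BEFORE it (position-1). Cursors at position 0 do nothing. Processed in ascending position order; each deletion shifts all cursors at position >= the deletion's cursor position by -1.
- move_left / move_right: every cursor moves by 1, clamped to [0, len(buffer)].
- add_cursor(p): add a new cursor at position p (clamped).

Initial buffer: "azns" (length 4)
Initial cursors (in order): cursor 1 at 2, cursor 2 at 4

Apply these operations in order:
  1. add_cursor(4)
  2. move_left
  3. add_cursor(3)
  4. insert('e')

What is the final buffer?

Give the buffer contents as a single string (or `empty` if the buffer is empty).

After op 1 (add_cursor(4)): buffer="azns" (len 4), cursors c1@2 c2@4 c3@4, authorship ....
After op 2 (move_left): buffer="azns" (len 4), cursors c1@1 c2@3 c3@3, authorship ....
After op 3 (add_cursor(3)): buffer="azns" (len 4), cursors c1@1 c2@3 c3@3 c4@3, authorship ....
After op 4 (insert('e')): buffer="aezneees" (len 8), cursors c1@2 c2@7 c3@7 c4@7, authorship .1..234.

Answer: aezneees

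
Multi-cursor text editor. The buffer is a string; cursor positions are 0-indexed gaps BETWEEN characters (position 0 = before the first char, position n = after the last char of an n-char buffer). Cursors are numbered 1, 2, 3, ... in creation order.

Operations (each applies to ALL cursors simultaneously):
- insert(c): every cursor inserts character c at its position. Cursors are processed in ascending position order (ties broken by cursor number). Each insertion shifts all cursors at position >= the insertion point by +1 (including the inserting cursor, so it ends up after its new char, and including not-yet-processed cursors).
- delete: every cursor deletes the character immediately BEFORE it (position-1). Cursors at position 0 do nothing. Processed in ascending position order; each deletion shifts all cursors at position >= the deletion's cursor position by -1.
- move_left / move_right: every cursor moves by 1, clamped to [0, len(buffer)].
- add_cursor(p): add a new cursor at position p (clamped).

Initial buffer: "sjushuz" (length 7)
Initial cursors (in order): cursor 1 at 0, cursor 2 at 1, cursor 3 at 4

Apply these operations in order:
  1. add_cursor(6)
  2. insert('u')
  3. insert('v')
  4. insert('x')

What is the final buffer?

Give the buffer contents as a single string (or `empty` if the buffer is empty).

After op 1 (add_cursor(6)): buffer="sjushuz" (len 7), cursors c1@0 c2@1 c3@4 c4@6, authorship .......
After op 2 (insert('u')): buffer="usujusuhuuz" (len 11), cursors c1@1 c2@3 c3@7 c4@10, authorship 1.2...3..4.
After op 3 (insert('v')): buffer="uvsuvjusuvhuuvz" (len 15), cursors c1@2 c2@5 c3@10 c4@14, authorship 11.22...33..44.
After op 4 (insert('x')): buffer="uvxsuvxjusuvxhuuvxz" (len 19), cursors c1@3 c2@7 c3@13 c4@18, authorship 111.222...333..444.

Answer: uvxsuvxjusuvxhuuvxz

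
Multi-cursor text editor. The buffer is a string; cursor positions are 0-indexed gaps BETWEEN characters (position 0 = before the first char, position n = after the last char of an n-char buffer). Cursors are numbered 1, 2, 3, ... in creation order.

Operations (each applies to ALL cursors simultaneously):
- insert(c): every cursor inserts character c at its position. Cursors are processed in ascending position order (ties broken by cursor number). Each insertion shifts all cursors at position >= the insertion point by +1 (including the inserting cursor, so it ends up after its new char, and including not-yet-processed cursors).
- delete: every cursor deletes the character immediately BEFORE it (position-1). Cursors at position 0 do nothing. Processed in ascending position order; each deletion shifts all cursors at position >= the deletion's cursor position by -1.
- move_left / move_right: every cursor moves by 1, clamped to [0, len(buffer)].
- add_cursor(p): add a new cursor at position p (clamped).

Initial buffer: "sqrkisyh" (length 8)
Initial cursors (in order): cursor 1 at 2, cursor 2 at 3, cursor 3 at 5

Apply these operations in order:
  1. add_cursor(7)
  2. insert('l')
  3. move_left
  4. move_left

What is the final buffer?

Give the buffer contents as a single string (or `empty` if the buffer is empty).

Answer: sqlrlkilsylh

Derivation:
After op 1 (add_cursor(7)): buffer="sqrkisyh" (len 8), cursors c1@2 c2@3 c3@5 c4@7, authorship ........
After op 2 (insert('l')): buffer="sqlrlkilsylh" (len 12), cursors c1@3 c2@5 c3@8 c4@11, authorship ..1.2..3..4.
After op 3 (move_left): buffer="sqlrlkilsylh" (len 12), cursors c1@2 c2@4 c3@7 c4@10, authorship ..1.2..3..4.
After op 4 (move_left): buffer="sqlrlkilsylh" (len 12), cursors c1@1 c2@3 c3@6 c4@9, authorship ..1.2..3..4.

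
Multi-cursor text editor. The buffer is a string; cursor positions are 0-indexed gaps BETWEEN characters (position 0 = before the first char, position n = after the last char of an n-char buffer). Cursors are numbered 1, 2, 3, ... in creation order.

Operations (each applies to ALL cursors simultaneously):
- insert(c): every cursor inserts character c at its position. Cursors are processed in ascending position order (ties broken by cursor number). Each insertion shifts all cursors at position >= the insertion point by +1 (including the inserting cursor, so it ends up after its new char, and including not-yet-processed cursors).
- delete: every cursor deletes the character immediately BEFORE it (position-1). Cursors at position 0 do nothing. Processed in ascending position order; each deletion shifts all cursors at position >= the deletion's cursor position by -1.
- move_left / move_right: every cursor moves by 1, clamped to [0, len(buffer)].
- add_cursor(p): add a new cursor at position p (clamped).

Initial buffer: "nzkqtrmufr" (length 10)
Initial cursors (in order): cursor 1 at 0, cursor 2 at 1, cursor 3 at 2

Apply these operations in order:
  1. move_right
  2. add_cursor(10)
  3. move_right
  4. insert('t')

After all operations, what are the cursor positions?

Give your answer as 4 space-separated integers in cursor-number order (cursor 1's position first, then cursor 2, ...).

After op 1 (move_right): buffer="nzkqtrmufr" (len 10), cursors c1@1 c2@2 c3@3, authorship ..........
After op 2 (add_cursor(10)): buffer="nzkqtrmufr" (len 10), cursors c1@1 c2@2 c3@3 c4@10, authorship ..........
After op 3 (move_right): buffer="nzkqtrmufr" (len 10), cursors c1@2 c2@3 c3@4 c4@10, authorship ..........
After op 4 (insert('t')): buffer="nztktqttrmufrt" (len 14), cursors c1@3 c2@5 c3@7 c4@14, authorship ..1.2.3......4

Answer: 3 5 7 14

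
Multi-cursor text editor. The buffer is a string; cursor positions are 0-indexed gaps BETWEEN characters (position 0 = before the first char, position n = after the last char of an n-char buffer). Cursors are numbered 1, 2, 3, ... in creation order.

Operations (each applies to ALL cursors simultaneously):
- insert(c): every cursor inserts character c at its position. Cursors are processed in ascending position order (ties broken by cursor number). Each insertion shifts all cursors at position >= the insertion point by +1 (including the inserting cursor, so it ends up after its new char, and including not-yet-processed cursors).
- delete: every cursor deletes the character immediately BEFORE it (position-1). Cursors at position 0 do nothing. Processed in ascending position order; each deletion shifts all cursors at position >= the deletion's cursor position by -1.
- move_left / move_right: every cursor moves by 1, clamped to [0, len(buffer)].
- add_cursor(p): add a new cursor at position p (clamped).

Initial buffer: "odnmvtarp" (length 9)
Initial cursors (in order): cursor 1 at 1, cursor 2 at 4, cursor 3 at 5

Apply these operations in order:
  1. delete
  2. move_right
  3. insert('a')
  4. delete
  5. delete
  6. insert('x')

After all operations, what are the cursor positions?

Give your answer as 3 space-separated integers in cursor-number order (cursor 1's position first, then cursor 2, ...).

After op 1 (delete): buffer="dntarp" (len 6), cursors c1@0 c2@2 c3@2, authorship ......
After op 2 (move_right): buffer="dntarp" (len 6), cursors c1@1 c2@3 c3@3, authorship ......
After op 3 (insert('a')): buffer="dantaaarp" (len 9), cursors c1@2 c2@6 c3@6, authorship .1..23...
After op 4 (delete): buffer="dntarp" (len 6), cursors c1@1 c2@3 c3@3, authorship ......
After op 5 (delete): buffer="arp" (len 3), cursors c1@0 c2@0 c3@0, authorship ...
After op 6 (insert('x')): buffer="xxxarp" (len 6), cursors c1@3 c2@3 c3@3, authorship 123...

Answer: 3 3 3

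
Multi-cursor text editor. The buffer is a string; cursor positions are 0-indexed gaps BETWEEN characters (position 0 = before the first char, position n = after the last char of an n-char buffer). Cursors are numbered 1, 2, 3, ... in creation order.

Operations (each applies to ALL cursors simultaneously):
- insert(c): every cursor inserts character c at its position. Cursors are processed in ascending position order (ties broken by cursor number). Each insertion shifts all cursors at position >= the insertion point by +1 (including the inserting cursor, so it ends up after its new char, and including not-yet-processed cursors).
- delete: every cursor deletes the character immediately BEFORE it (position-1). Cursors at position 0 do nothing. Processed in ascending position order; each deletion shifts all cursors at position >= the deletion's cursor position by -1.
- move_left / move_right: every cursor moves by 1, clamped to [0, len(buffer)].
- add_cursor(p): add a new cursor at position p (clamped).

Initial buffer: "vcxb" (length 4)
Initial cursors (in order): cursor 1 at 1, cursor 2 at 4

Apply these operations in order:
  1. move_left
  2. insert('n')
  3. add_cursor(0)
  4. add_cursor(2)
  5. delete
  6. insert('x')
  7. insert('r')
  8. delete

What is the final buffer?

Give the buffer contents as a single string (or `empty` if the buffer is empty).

Answer: xxxcxxb

Derivation:
After op 1 (move_left): buffer="vcxb" (len 4), cursors c1@0 c2@3, authorship ....
After op 2 (insert('n')): buffer="nvcxnb" (len 6), cursors c1@1 c2@5, authorship 1...2.
After op 3 (add_cursor(0)): buffer="nvcxnb" (len 6), cursors c3@0 c1@1 c2@5, authorship 1...2.
After op 4 (add_cursor(2)): buffer="nvcxnb" (len 6), cursors c3@0 c1@1 c4@2 c2@5, authorship 1...2.
After op 5 (delete): buffer="cxb" (len 3), cursors c1@0 c3@0 c4@0 c2@2, authorship ...
After op 6 (insert('x')): buffer="xxxcxxb" (len 7), cursors c1@3 c3@3 c4@3 c2@6, authorship 134..2.
After op 7 (insert('r')): buffer="xxxrrrcxxrb" (len 11), cursors c1@6 c3@6 c4@6 c2@10, authorship 134134..22.
After op 8 (delete): buffer="xxxcxxb" (len 7), cursors c1@3 c3@3 c4@3 c2@6, authorship 134..2.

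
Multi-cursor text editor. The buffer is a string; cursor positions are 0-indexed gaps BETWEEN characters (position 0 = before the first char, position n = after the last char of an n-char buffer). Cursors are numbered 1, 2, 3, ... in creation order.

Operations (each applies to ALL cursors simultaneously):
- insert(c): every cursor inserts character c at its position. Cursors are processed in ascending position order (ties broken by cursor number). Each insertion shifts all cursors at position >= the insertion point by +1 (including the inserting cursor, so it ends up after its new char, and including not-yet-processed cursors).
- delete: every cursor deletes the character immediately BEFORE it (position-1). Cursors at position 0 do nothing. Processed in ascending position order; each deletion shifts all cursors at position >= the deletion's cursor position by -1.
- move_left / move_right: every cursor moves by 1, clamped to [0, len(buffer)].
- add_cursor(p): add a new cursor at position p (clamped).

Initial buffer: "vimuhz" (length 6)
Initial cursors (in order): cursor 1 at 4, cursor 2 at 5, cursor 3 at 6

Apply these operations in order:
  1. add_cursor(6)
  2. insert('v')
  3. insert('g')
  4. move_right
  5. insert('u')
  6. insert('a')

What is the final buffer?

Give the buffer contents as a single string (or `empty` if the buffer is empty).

Answer: vimuvghuavgzuavvgguuaa

Derivation:
After op 1 (add_cursor(6)): buffer="vimuhz" (len 6), cursors c1@4 c2@5 c3@6 c4@6, authorship ......
After op 2 (insert('v')): buffer="vimuvhvzvv" (len 10), cursors c1@5 c2@7 c3@10 c4@10, authorship ....1.2.34
After op 3 (insert('g')): buffer="vimuvghvgzvvgg" (len 14), cursors c1@6 c2@9 c3@14 c4@14, authorship ....11.22.3434
After op 4 (move_right): buffer="vimuvghvgzvvgg" (len 14), cursors c1@7 c2@10 c3@14 c4@14, authorship ....11.22.3434
After op 5 (insert('u')): buffer="vimuvghuvgzuvvgguu" (len 18), cursors c1@8 c2@12 c3@18 c4@18, authorship ....11.122.2343434
After op 6 (insert('a')): buffer="vimuvghuavgzuavvgguuaa" (len 22), cursors c1@9 c2@14 c3@22 c4@22, authorship ....11.1122.2234343434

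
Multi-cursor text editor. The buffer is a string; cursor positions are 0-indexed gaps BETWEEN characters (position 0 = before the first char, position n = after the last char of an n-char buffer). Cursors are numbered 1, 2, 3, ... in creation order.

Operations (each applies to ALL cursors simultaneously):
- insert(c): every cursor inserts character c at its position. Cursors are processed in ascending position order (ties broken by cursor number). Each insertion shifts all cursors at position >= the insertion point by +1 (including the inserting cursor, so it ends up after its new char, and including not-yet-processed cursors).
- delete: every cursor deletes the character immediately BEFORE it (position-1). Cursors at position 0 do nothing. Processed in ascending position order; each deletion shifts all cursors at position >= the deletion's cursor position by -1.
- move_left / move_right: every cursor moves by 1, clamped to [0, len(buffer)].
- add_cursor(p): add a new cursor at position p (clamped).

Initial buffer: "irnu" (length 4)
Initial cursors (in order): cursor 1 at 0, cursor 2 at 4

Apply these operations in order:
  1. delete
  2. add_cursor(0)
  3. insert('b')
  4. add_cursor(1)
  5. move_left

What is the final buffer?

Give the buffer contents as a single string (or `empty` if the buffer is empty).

Answer: bbirnb

Derivation:
After op 1 (delete): buffer="irn" (len 3), cursors c1@0 c2@3, authorship ...
After op 2 (add_cursor(0)): buffer="irn" (len 3), cursors c1@0 c3@0 c2@3, authorship ...
After op 3 (insert('b')): buffer="bbirnb" (len 6), cursors c1@2 c3@2 c2@6, authorship 13...2
After op 4 (add_cursor(1)): buffer="bbirnb" (len 6), cursors c4@1 c1@2 c3@2 c2@6, authorship 13...2
After op 5 (move_left): buffer="bbirnb" (len 6), cursors c4@0 c1@1 c3@1 c2@5, authorship 13...2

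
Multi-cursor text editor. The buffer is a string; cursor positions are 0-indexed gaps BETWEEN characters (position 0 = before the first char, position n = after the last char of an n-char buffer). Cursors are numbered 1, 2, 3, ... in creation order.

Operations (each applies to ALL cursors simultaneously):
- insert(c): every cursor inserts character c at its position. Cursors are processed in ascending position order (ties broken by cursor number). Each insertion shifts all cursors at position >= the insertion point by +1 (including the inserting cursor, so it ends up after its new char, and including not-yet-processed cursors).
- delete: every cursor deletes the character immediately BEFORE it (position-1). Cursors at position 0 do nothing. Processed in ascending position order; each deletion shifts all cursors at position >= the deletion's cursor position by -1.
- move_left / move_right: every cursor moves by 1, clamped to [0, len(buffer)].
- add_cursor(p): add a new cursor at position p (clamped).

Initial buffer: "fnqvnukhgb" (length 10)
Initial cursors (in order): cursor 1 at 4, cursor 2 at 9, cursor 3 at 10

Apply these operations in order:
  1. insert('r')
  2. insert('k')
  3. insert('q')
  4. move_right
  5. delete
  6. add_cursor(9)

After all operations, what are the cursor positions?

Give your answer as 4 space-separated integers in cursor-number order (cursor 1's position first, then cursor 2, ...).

Answer: 7 14 16 9

Derivation:
After op 1 (insert('r')): buffer="fnqvrnukhgrbr" (len 13), cursors c1@5 c2@11 c3@13, authorship ....1.....2.3
After op 2 (insert('k')): buffer="fnqvrknukhgrkbrk" (len 16), cursors c1@6 c2@13 c3@16, authorship ....11.....22.33
After op 3 (insert('q')): buffer="fnqvrkqnukhgrkqbrkq" (len 19), cursors c1@7 c2@15 c3@19, authorship ....111.....222.333
After op 4 (move_right): buffer="fnqvrkqnukhgrkqbrkq" (len 19), cursors c1@8 c2@16 c3@19, authorship ....111.....222.333
After op 5 (delete): buffer="fnqvrkqukhgrkqrk" (len 16), cursors c1@7 c2@14 c3@16, authorship ....111....22233
After op 6 (add_cursor(9)): buffer="fnqvrkqukhgrkqrk" (len 16), cursors c1@7 c4@9 c2@14 c3@16, authorship ....111....22233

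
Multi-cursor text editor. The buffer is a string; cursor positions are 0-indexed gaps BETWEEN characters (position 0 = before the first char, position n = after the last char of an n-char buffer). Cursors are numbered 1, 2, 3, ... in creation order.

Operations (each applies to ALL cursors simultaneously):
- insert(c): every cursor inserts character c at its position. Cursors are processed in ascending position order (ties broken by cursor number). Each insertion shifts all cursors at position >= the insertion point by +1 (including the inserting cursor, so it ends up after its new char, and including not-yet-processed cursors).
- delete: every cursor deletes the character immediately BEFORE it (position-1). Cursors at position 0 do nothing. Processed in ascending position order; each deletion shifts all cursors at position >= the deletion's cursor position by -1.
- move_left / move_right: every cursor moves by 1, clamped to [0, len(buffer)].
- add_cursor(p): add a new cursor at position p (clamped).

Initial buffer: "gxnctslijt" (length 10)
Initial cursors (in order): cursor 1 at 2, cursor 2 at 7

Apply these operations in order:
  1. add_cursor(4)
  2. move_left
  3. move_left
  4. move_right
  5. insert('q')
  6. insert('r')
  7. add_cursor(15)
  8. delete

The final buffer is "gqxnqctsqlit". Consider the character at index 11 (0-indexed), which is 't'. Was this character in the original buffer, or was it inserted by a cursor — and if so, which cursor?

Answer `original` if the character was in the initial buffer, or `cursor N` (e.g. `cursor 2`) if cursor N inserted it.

After op 1 (add_cursor(4)): buffer="gxnctslijt" (len 10), cursors c1@2 c3@4 c2@7, authorship ..........
After op 2 (move_left): buffer="gxnctslijt" (len 10), cursors c1@1 c3@3 c2@6, authorship ..........
After op 3 (move_left): buffer="gxnctslijt" (len 10), cursors c1@0 c3@2 c2@5, authorship ..........
After op 4 (move_right): buffer="gxnctslijt" (len 10), cursors c1@1 c3@3 c2@6, authorship ..........
After op 5 (insert('q')): buffer="gqxnqctsqlijt" (len 13), cursors c1@2 c3@5 c2@9, authorship .1..3...2....
After op 6 (insert('r')): buffer="gqrxnqrctsqrlijt" (len 16), cursors c1@3 c3@7 c2@12, authorship .11..33...22....
After op 7 (add_cursor(15)): buffer="gqrxnqrctsqrlijt" (len 16), cursors c1@3 c3@7 c2@12 c4@15, authorship .11..33...22....
After op 8 (delete): buffer="gqxnqctsqlit" (len 12), cursors c1@2 c3@5 c2@9 c4@11, authorship .1..3...2...
Authorship (.=original, N=cursor N): . 1 . . 3 . . . 2 . . .
Index 11: author = original

Answer: original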